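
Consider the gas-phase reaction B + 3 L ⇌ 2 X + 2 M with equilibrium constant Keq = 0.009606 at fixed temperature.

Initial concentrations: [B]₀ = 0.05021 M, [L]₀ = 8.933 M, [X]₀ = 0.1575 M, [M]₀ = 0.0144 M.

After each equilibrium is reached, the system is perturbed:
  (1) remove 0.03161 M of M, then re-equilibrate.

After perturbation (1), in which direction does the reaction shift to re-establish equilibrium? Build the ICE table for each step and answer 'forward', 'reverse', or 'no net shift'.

Q₀ = 1.4372e-07 vs Keq = 0.009606 ⇒ Q<K, forward
Step 1:
                    B           L           X           M
  init        0.05021       8.933      0.1575      0.0144
  Δ          -0.05008     -0.1502      0.1002      0.1002
  eq       1.3386e-04       8.783      0.2577      0.1146
  solve Keq expr → x = 0.05008; check Q = 0.009606
Then remove 0.03161 M of M.
Step 2:
                    B           L           X           M
  init     1.3386e-04       8.783      0.2577     0.08294
  Δ       -6.3392e-05 -1.9018e-04  1.2678e-04  1.2678e-04
  eq       7.0464e-05       8.783      0.2578     0.08307
  solve Keq expr → x = 6.3392e-05; check Q = 0.009606

Direction: forward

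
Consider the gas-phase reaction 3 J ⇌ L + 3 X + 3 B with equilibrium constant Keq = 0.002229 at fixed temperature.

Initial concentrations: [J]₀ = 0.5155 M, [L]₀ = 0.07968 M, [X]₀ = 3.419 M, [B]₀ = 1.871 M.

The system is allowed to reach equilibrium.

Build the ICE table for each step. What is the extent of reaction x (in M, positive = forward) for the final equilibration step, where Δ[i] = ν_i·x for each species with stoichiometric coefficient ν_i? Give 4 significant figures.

Q₀ = 152.3 vs Keq = 0.002229 ⇒ Q>K, reverse
Step 1:
                  J         L         X         B
  Initial    0.5155   0.07968     3.419     1.871
  Change      0.239  -0.07967    -0.239    -0.239
  Equil      0.7545 6.8502e-06      3.18     1.632
  solve Keq expr → x = -0.07967; check Q = 0.002229

x = -0.07967 M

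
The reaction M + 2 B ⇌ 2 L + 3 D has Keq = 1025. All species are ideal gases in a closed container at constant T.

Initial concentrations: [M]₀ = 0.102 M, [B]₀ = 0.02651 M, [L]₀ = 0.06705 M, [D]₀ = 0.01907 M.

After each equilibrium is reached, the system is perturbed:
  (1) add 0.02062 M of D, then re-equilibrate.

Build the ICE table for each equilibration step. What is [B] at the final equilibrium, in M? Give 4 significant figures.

Q₀ = 4.3494e-04 vs Keq = 1025 ⇒ Q<K, forward
Step 1:
                    M           B           L           D
  I             0.102     0.02651     0.06705     0.01907
  C          -0.01319    -0.02637     0.02637     0.03956
  E           0.08881  1.3899e-04     0.09342     0.05863
  solve Keq expr → x = 0.01319; check Q = 1025
Then add 0.02062 M of D.
Step 2:
                    M           B           L           D
  I           0.08881  1.3899e-04     0.09342     0.07925
  C        3.9360e-05  7.8720e-05 -7.8720e-05 -1.1808e-04
  E           0.08885  2.1771e-04     0.09334     0.07913
  solve Keq expr → x = -3.9360e-05; check Q = 1025

[B]_eq = 2.1771e-04 M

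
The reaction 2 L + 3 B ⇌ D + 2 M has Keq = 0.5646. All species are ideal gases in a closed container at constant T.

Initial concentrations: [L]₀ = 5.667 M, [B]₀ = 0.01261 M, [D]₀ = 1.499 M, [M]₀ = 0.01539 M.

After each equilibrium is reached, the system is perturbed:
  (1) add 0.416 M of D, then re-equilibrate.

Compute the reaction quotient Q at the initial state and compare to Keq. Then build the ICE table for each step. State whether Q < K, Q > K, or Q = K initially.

Q₀ = 5.513 vs Keq = 0.5646 ⇒ Q>K, reverse
Step 1:
                    L           B           D           M
  Initial       5.667     0.01261       1.499     0.01539
  Change     0.005214    0.007822   -0.002607   -0.005214
  Equil         5.672     0.02043       1.496     0.01018
  solve Keq expr → x = -0.002607; check Q = 0.5646
Then add 0.416 M of D.
Step 2:
                    L           B           D           M
  Initial       5.672     0.02043       1.912     0.01018
  Change   5.8587e-04  8.7880e-04 -2.9293e-04 -5.8587e-04
  Equil         5.673     0.02131       1.912     0.00959
  solve Keq expr → x = -2.9293e-04; check Q = 0.5646

Q₀ = 5.513; Q > K (proceeds reverse)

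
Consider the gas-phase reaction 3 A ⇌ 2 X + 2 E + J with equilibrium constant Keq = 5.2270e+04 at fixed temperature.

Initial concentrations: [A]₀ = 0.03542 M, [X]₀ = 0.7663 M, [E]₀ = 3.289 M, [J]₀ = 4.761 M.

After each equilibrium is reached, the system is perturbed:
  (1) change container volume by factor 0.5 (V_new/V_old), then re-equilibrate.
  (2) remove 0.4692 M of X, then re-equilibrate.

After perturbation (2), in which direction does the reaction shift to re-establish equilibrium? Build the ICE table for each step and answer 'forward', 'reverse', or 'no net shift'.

Q₀ = 6.8058e+05 vs Keq = 5.2270e+04 ⇒ Q>K, reverse
Step 1:
                   A          X          E          J
  I          0.03542     0.7663      3.289      4.761
  C          0.04513   -0.03009   -0.03009   -0.01504
  E          0.08055     0.7362      3.259      4.746
  solve Keq expr → x = -0.01504; check Q = 5.2270e+04
Then change container volume by factor 0.5 (V_new/V_old).
Step 2:
                   A          X          E          J
  I           0.1611      1.472      6.518      9.492
  C          0.08622   -0.05748   -0.05748   -0.02874
  E           0.2473      1.415       6.46      9.463
  solve Keq expr → x = -0.02874; check Q = 5.2270e+04
Then remove 0.4692 M of X.
Step 3:
                   A          X          E          J
  I           0.2473     0.9457       6.46      9.463
  C         -0.05277    0.03518    0.03518    0.01759
  E           0.1945     0.9809      6.496      9.481
  solve Keq expr → x = 0.01759; check Q = 5.2270e+04

Direction: forward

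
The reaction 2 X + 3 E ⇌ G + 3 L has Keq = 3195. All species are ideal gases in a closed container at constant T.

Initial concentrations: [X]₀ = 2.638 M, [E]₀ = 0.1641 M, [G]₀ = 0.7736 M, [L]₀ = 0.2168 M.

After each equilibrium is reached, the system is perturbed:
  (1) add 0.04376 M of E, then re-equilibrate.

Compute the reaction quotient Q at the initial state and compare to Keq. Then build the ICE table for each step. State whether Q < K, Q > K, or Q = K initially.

Q₀ = 0.2563 vs Keq = 3195 ⇒ Q<K, forward
Step 1:
                    X           E           G           L
  I             2.638      0.1641      0.7736      0.2168
  C            -0.101     -0.1515      0.0505      0.1515
  E             2.537      0.0126      0.8241      0.3683
  solve Keq expr → x = 0.0505; check Q = 3195
Then add 0.04376 M of E.
Step 2:
                    X           E           G           L
  I             2.537     0.05636      0.8241      0.3683
  C          -0.02809    -0.04213     0.01404     0.04213
  E             2.509     0.01423      0.8381      0.4104
  solve Keq expr → x = 0.01404; check Q = 3195

Q₀ = 0.2563; Q < K (proceeds forward)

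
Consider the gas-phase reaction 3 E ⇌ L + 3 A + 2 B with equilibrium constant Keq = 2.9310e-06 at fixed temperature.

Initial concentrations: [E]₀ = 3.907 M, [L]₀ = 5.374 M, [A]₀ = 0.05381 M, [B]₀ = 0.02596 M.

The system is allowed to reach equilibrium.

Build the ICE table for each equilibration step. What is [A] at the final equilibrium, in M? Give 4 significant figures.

Q₀ = 9.4616e-09 vs Keq = 2.9310e-06 ⇒ Q<K, forward
Step 1:
                  E         L         A         B
  init        3.907     5.374   0.05381   0.02596
  Δ        -0.09877   0.03292   0.09877   0.06585
  eq          3.808     5.407    0.1526   0.09181
  solve Keq expr → x = 0.03292; check Q = 2.9310e-06

[A]_eq = 0.1526 M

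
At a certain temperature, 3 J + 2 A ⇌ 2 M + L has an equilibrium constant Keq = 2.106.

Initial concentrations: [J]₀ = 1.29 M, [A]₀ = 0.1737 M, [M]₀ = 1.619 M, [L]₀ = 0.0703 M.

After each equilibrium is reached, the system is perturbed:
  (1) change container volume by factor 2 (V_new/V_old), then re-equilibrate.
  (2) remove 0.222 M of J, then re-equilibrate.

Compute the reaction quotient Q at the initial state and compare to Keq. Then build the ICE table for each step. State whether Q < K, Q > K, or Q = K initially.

Q₀ = 2.845 vs Keq = 2.106 ⇒ Q>K, reverse
Step 1:
                   J          A          M          L
  I             1.29     0.1737      1.619     0.0703
  C          0.01939    0.01293   -0.01293  -0.006463
  E            1.309     0.1866      1.606    0.06384
  solve Keq expr → x = -0.006463; check Q = 2.106
Then change container volume by factor 2 (V_new/V_old).
Step 2:
                   J          A          M          L
  I           0.6547    0.09331      0.803    0.03192
  C          0.04274     0.0285    -0.0285   -0.01425
  E           0.6974     0.1218     0.7745    0.01767
  solve Keq expr → x = -0.01425; check Q = 2.106
Then remove 0.222 M of J.
Step 3:
                   J          A          M          L
  I           0.4754     0.1218     0.7745    0.01767
  C          0.02608    0.01738   -0.01738  -0.008692
  E           0.5015     0.1392     0.7572   0.008978
  solve Keq expr → x = -0.008692; check Q = 2.106

Q₀ = 2.845; Q > K (proceeds reverse)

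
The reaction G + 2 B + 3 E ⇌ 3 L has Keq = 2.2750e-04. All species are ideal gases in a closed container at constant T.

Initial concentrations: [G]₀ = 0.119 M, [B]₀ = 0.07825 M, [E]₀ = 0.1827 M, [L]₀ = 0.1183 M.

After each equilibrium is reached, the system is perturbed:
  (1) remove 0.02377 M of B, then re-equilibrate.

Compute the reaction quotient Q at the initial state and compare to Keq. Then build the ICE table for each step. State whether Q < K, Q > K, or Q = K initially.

Q₀ = 372.6 vs Keq = 2.2750e-04 ⇒ Q>K, reverse
Step 1:
                   G          B          E          L
  I            0.119    0.07825     0.1827     0.1183
  C          0.03849    0.07697     0.1155    -0.1155
  E           0.1575     0.1552     0.2982   0.002839
  solve Keq expr → x = -0.03849; check Q = 2.2750e-04
Then remove 0.02377 M of B.
Step 2:
                   G          B          E          L
  I           0.1575     0.1315     0.2982   0.002839
  C       9.7418e-05 1.9484e-04 2.9225e-04 -2.9225e-04
  E           0.1576     0.1316     0.2985   0.002547
  solve Keq expr → x = -9.7418e-05; check Q = 2.2750e-04

Q₀ = 372.6; Q > K (proceeds reverse)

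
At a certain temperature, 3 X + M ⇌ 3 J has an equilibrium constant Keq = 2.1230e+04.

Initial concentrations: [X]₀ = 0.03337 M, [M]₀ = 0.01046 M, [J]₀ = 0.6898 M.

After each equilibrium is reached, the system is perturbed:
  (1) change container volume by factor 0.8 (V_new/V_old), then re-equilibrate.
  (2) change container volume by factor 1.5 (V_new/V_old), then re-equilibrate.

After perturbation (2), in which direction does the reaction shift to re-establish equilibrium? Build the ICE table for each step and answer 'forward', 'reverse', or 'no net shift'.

Direction: reverse

Q₀ = 8.4444e+05 vs Keq = 2.1230e+04 ⇒ Q>K, reverse
Step 1:
                  X         M         J
  I         0.03337   0.01046    0.6898
  C         0.04554   0.01518  -0.04554
  E         0.07891   0.02564    0.6443
  solve Keq expr → x = -0.01518; check Q = 2.1230e+04
Then change container volume by factor 0.8 (V_new/V_old).
Step 2:
                  X         M         J
  I         0.09863   0.03205    0.8053
  C       -0.004895 -0.001632  0.004895
  E         0.09374   0.03042    0.8102
  solve Keq expr → x = 0.001632; check Q = 2.1230e+04
Then change container volume by factor 1.5 (V_new/V_old).
Step 3:
                  X         M         J
  I         0.06249   0.02028    0.5401
  C        0.006044  0.002015 -0.006044
  E         0.06854   0.02229    0.5341
  solve Keq expr → x = -0.002015; check Q = 2.1230e+04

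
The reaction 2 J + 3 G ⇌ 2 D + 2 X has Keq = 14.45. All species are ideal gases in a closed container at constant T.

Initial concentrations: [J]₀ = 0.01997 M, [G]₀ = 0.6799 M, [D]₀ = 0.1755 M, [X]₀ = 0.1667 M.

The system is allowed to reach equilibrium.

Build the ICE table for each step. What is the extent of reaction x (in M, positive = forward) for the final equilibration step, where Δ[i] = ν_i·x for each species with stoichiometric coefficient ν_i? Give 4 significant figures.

x = 0.002575 M

Q₀ = 6.829 vs Keq = 14.45 ⇒ Q<K, forward
Step 1:
                  J         G         D         X
  Initial   0.01997    0.6799    0.1755    0.1667
  Change  -0.005151 -0.007726  0.005151  0.005151
  Equil     0.01482    0.6722    0.1807    0.1719
  solve Keq expr → x = 0.002575; check Q = 14.45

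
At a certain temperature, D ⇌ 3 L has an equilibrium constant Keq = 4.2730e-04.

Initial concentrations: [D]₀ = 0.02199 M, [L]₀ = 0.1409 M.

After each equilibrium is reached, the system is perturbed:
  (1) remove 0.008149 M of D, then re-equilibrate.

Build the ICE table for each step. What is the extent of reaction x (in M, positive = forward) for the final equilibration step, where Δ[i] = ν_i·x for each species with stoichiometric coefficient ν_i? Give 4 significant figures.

x = -4.4451e-04 M

Q₀ = 0.1272 vs Keq = 4.2730e-04 ⇒ Q>K, reverse
Step 1:
                   D          L
  init       0.02199     0.1409
  Δ          0.03718    -0.1115
  eq         0.05917    0.02935
  solve Keq expr → x = -0.03718; check Q = 4.2730e-04
Then remove 0.008149 M of D.
Step 2:
                   D          L
  init       0.05102    0.02935
  Δ       4.4451e-04  -0.001334
  eq         0.05147    0.02802
  solve Keq expr → x = -4.4451e-04; check Q = 4.2730e-04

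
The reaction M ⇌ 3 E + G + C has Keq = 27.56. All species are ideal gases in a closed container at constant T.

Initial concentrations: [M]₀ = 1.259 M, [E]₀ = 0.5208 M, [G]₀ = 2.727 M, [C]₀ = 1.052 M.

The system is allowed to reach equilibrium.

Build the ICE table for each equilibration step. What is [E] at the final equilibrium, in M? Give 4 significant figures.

[E]_eq = 1.73 M

Q₀ = 0.3219 vs Keq = 27.56 ⇒ Q<K, forward
Step 1:
                  M         E         G         C
  Initial     1.259    0.5208     2.727     1.052
  Change    -0.4031     1.209    0.4031    0.4031
  Equil      0.8559      1.73      3.13     1.455
  solve Keq expr → x = 0.4031; check Q = 27.56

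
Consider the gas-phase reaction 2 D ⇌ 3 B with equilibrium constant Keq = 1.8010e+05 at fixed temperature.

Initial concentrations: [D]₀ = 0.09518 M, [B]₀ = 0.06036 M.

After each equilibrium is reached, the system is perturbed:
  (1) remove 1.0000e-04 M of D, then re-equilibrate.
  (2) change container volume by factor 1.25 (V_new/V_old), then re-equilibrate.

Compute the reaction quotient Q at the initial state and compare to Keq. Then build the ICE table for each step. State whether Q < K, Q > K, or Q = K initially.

Q₀ = 0.02427 vs Keq = 1.8010e+05 ⇒ Q<K, forward
Step 1:
                    D           B
  Initial     0.09518     0.06036
  Change     -0.09496      0.1424
  Equil    2.1521e-04      0.2028
  solve Keq expr → x = 0.04748; check Q = 1.8010e+05
Then remove 1.0000e-04 M of D.
Step 2:
                    D           B
  Initial  1.1521e-04      0.2028
  Change   9.9762e-05 -1.4964e-04
  Equil    2.1497e-04      0.2027
  solve Keq expr → x = -4.9881e-05; check Q = 1.8010e+05
Then change container volume by factor 1.25 (V_new/V_old).
Step 3:
                    D           B
  Initial  1.7198e-04      0.1621
  Change  -1.8118e-05  2.7177e-05
  Equil    1.5386e-04      0.1622
  solve Keq expr → x = 9.0589e-06; check Q = 1.8010e+05

Q₀ = 0.02427; Q < K (proceeds forward)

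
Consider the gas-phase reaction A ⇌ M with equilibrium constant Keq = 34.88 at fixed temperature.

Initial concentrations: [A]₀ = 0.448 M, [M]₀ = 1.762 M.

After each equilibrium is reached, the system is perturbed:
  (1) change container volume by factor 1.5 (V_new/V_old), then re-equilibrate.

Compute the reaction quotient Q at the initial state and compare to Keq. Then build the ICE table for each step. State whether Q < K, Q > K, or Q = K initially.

Q₀ = 3.933 vs Keq = 34.88 ⇒ Q<K, forward
Step 1:
                   A          M
  init         0.448      1.762
  Δ          -0.3864     0.3864
  eq         0.06159      2.148
  solve Keq expr → x = 0.3864; check Q = 34.88
Then change container volume by factor 1.5 (V_new/V_old).
Step 2:
                   A          M
  init       0.04106      1.432
  Δ                0          0
  eq         0.04106      1.432
  solve Keq expr → x = 0; check Q = 34.88

Q₀ = 3.933; Q < K (proceeds forward)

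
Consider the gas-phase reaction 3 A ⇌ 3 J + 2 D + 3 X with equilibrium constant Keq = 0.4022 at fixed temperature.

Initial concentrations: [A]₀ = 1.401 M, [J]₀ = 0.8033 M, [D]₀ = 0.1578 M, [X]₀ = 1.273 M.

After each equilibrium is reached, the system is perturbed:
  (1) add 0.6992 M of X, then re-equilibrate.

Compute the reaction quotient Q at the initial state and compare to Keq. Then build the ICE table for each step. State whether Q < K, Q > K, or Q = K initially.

Q₀ = 0.009683 vs Keq = 0.4022 ⇒ Q<K, forward
Step 1:
                  A         J         D         X
  Initial     1.401    0.8033    0.1578     1.273
  Change    -0.2802    0.2802    0.1868    0.2802
  Equil       1.121     1.084    0.3446     1.553
  solve Keq expr → x = 0.09342; check Q = 0.4022
Then add 0.6992 M of X.
Step 2:
                  A         J         D         X
  Initial     1.121     1.084    0.3446     2.252
  Change     0.1002   -0.1002  -0.06678   -0.1002
  Equil       1.221    0.9834    0.2779     2.152
  solve Keq expr → x = -0.03339; check Q = 0.4022

Q₀ = 0.009683; Q < K (proceeds forward)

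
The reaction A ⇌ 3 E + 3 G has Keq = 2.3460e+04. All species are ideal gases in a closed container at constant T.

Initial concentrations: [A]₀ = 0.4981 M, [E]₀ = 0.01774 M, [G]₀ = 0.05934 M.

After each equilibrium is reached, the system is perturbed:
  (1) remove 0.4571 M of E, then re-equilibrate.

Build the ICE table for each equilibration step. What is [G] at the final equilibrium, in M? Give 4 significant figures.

[G]_eq = 1.553 M

Q₀ = 2.3420e-09 vs Keq = 2.3460e+04 ⇒ Q<K, forward
Step 1:
                   A          E          G
  Initial     0.4981    0.01774    0.05934
  Change     -0.4976      1.493      1.493
  Equil   5.4905e-04       1.51      1.552
  solve Keq expr → x = 0.4976; check Q = 2.3460e+04
Then remove 0.4571 M of E.
Step 2:
                   A          E          G
  Initial 5.4905e-04      1.053      1.552
  Change  -3.6188e-04   0.001086   0.001086
  Equil   1.8717e-04      1.054      1.553
  solve Keq expr → x = 3.6188e-04; check Q = 2.3460e+04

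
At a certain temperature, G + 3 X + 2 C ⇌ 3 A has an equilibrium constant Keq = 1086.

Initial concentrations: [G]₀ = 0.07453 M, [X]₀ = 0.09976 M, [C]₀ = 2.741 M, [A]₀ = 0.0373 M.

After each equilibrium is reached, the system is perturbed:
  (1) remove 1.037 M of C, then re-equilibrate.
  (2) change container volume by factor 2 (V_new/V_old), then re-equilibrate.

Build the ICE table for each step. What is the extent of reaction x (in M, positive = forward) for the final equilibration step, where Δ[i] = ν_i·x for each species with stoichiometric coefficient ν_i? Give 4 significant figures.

x = -0.002484 M

Q₀ = 0.09335 vs Keq = 1086 ⇒ Q<K, forward
Step 1:
                    G           X           C           A
  Initial     0.07453     0.09976       2.741      0.0373
  Change     -0.02766    -0.08297    -0.05531     0.08297
  Equil       0.04687     0.01679       2.686      0.1203
  solve Keq expr → x = 0.02766; check Q = 1086
Then remove 1.037 M of C.
Step 2:
                    G           X           C           A
  Initial     0.04687     0.01679       1.649      0.1203
  Change     0.001721    0.005162    0.003442   -0.005162
  Equil        0.0486     0.02196       1.652      0.1151
  solve Keq expr → x = -0.001721; check Q = 1086
Then change container volume by factor 2 (V_new/V_old).
Step 3:
                    G           X           C           A
  Initial      0.0243     0.01098      0.8261     0.05755
  Change     0.002484    0.007452    0.004968   -0.007452
  Equil       0.02678     0.01843       0.831      0.0501
  solve Keq expr → x = -0.002484; check Q = 1086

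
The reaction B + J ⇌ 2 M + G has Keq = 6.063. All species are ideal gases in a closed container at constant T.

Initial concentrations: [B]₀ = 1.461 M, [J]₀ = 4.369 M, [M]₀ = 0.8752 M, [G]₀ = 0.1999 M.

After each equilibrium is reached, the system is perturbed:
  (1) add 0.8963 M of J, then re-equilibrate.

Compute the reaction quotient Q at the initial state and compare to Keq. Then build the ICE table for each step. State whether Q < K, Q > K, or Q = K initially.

Q₀ = 0.02399 vs Keq = 6.063 ⇒ Q<K, forward
Step 1:
                  B         J         M         G
  Initial     1.461     4.369    0.8752    0.1999
  Change    -0.9889   -0.9889     1.978    0.9889
  Equil      0.4721      3.38     2.853     1.189
  solve Keq expr → x = 0.9889; check Q = 6.063
Then add 0.8963 M of J.
Step 2:
                  B         J         M         G
  Initial    0.4721     4.276     2.853     1.189
  Change   -0.05029  -0.05029    0.1006   0.05029
  Equil      0.4218     4.226     2.954     1.239
  solve Keq expr → x = 0.05029; check Q = 6.063

Q₀ = 0.02399; Q < K (proceeds forward)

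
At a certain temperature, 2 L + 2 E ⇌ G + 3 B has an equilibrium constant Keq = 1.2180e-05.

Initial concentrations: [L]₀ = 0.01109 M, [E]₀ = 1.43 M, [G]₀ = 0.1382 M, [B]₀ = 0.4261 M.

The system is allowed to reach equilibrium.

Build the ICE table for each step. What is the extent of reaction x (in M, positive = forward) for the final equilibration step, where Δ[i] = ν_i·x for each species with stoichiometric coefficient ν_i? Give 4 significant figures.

Q₀ = 42.51 vs Keq = 1.2180e-05 ⇒ Q>K, reverse
Step 1:
                   L          E          G          B
  Initial    0.01109       1.43     0.1382     0.4261
  Change      0.2478     0.2478    -0.1239    -0.3717
  Equil       0.2589      1.678    0.01429    0.05438
  solve Keq expr → x = -0.1239; check Q = 1.2180e-05

x = -0.1239 M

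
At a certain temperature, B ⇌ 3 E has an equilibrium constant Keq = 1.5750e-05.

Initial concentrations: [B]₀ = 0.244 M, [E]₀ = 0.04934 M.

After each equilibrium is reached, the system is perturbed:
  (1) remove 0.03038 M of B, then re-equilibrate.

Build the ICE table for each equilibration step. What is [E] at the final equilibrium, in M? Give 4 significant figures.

Q₀ = 4.9227e-04 vs Keq = 1.5750e-05 ⇒ Q>K, reverse
Step 1:
                   B          E
  Initial      0.244    0.04934
  Change     0.01115   -0.03344
  Equil       0.2551     0.0159
  solve Keq expr → x = -0.01115; check Q = 1.5750e-05
Then remove 0.03038 M of B.
Step 2:
                   B          E
  Initial     0.2248     0.0159
  Change  2.1764e-04 -6.5293e-04
  Equil        0.225    0.01525
  solve Keq expr → x = -2.1764e-04; check Q = 1.5750e-05

[E]_eq = 0.01525 M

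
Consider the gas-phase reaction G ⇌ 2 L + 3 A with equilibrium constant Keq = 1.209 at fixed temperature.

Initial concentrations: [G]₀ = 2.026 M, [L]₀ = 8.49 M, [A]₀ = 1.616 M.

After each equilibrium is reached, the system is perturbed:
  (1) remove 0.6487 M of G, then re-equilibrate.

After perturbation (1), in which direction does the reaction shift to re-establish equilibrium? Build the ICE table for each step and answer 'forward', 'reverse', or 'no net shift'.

Direction: reverse

Q₀ = 150.1 vs Keq = 1.209 ⇒ Q>K, reverse
Step 1:
                    G           L           A
  init          2.026        8.49       1.616
  Δ            0.4156     -0.8312      -1.247
  eq            2.442       7.659      0.3692
  solve Keq expr → x = -0.4156; check Q = 1.209
Then remove 0.6487 M of G.
Step 2:
                    G           L           A
  init          1.793       7.659      0.3692
  Δ           0.01157    -0.02315    -0.03472
  eq            1.804       7.636      0.3345
  solve Keq expr → x = -0.01157; check Q = 1.209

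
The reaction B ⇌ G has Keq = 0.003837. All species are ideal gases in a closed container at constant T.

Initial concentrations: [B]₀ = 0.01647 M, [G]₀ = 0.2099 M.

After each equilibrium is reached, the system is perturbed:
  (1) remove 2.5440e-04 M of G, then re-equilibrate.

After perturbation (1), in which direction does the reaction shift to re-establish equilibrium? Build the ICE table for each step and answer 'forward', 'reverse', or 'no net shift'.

Q₀ = 12.74 vs Keq = 0.003837 ⇒ Q>K, reverse
Step 1:
                  B         G
  I         0.01647    0.2099
  C           0.209    -0.209
  E          0.2255 8.6526e-04
  solve Keq expr → x = -0.209; check Q = 0.003837
Then remove 2.5440e-04 M of G.
Step 2:
                  B         G
  I          0.2255 6.1086e-04
  C       -2.5343e-04 2.5343e-04
  E          0.2253 8.6429e-04
  solve Keq expr → x = 2.5343e-04; check Q = 0.003837

Direction: forward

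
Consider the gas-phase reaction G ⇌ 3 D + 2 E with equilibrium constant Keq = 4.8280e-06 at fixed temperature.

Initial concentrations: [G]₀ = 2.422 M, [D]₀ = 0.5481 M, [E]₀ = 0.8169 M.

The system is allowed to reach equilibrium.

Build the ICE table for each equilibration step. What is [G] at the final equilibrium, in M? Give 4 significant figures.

Q₀ = 0.04537 vs Keq = 4.8280e-06 ⇒ Q>K, reverse
Step 1:
                    G           D           E
  I             2.422      0.5481      0.8169
  C              0.17     -0.5101       -0.34
  E             2.592     0.03804      0.4769
  solve Keq expr → x = -0.17; check Q = 4.8280e-06

[G]_eq = 2.592 M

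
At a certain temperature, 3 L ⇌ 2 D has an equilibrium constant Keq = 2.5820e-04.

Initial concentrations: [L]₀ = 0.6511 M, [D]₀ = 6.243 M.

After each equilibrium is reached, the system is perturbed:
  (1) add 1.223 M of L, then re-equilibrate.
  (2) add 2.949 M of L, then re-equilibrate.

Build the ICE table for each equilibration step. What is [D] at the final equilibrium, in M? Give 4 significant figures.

Q₀ = 141.2 vs Keq = 2.5820e-04 ⇒ Q>K, reverse
Step 1:
                  L         D
  I          0.6511     6.243
  C           8.678    -5.785
  E           9.329    0.4578
  solve Keq expr → x = -2.893; check Q = 2.5820e-04
Then add 1.223 M of L.
Step 2:
                  L         D
  I           10.55    0.4578
  C         -0.1248   0.08318
  E           10.43     0.541
  solve Keq expr → x = 0.04159; check Q = 2.5820e-04
Then add 2.949 M of L.
Step 3:
                  L         D
  I           13.38     0.541
  C         -0.3249    0.2166
  E           13.05    0.7576
  solve Keq expr → x = 0.1083; check Q = 2.5820e-04

[D]_eq = 0.7576 M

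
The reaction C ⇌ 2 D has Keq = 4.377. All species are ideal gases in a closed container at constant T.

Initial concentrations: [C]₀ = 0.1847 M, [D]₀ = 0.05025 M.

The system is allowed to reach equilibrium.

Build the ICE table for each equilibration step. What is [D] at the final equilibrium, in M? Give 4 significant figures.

Q₀ = 0.01367 vs Keq = 4.377 ⇒ Q<K, forward
Step 1:
                   C          D
  Initial     0.1847    0.05025
  Change      -0.155     0.3101
  Equil      0.02966     0.3603
  solve Keq expr → x = 0.155; check Q = 4.377

[D]_eq = 0.3603 M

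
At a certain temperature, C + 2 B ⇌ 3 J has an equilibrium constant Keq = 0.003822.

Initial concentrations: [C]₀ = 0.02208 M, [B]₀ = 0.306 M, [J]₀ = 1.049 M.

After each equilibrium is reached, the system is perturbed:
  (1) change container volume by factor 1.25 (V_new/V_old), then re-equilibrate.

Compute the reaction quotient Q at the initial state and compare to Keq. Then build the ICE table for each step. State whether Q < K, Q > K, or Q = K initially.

Q₀ = 558.3; Q > K (proceeds reverse)

Q₀ = 558.3 vs Keq = 0.003822 ⇒ Q>K, reverse
Step 1:
                   C          B          J
  I          0.02208      0.306      1.049
  C            0.315     0.6299    -0.9449
  E            0.337     0.9359     0.1041
  solve Keq expr → x = -0.315; check Q = 0.003822
Then change container volume by factor 1.25 (V_new/V_old).
Step 2:
                   C          B          J
  I           0.2696     0.7487    0.08329
  C                0          0          0
  E           0.2696     0.7487    0.08329
  solve Keq expr → x = 0; check Q = 0.003822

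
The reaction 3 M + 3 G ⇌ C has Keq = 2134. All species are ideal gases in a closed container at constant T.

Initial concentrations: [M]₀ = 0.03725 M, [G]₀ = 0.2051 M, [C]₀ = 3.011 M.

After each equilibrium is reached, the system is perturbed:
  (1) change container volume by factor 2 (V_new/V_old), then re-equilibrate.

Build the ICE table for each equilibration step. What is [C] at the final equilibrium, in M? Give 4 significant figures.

[C]_eq = 1.426 M

Q₀ = 6.7520e+06 vs Keq = 2134 ⇒ Q>K, reverse
Step 1:
                    M           G           C
  init        0.03725      0.2051       3.011
  Δ            0.2227      0.2227    -0.07424
  eq             0.26      0.4278       2.937
  solve Keq expr → x = -0.07424; check Q = 2134
Then change container volume by factor 2 (V_new/V_old).
Step 2:
                    M           G           C
  init           0.13      0.2139       1.468
  Δ            0.1267      0.1267    -0.04223
  eq           0.2567      0.3406       1.426
  solve Keq expr → x = -0.04223; check Q = 2134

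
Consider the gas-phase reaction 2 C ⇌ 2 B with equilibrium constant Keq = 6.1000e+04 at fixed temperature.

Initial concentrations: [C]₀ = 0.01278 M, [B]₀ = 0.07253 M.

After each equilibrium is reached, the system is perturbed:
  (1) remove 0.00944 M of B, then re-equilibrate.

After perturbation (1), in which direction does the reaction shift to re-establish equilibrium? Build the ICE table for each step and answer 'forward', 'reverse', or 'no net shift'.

Q₀ = 32.21 vs Keq = 6.1000e+04 ⇒ Q<K, forward
Step 1:
                   C          B
  I          0.01278    0.07253
  C         -0.01244    0.01244
  E       3.4402e-04    0.08497
  solve Keq expr → x = 0.006218; check Q = 6.1000e+04
Then remove 0.00944 M of B.
Step 2:
                   C          B
  I       3.4402e-04    0.07553
  C       -3.8067e-05 3.8067e-05
  E       3.0595e-04    0.07556
  solve Keq expr → x = 1.9034e-05; check Q = 6.1000e+04

Direction: forward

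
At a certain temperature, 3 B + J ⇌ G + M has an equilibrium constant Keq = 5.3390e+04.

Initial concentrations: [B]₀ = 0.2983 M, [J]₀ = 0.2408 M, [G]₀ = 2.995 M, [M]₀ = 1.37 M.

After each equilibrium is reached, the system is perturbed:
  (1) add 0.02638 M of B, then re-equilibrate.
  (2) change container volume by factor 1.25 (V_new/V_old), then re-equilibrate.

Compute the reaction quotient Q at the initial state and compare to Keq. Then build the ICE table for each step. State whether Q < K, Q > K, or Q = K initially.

Q₀ = 641.9; Q < K (proceeds forward)

Q₀ = 641.9 vs Keq = 5.3390e+04 ⇒ Q<K, forward
Step 1:
                  B         J         G         M
  init       0.2983    0.2408     2.995      1.37
  Δ         -0.2192  -0.07308   0.07308   0.07308
  eq        0.07907    0.1677     3.068     1.443
  solve Keq expr → x = 0.07308; check Q = 5.3390e+04
Then add 0.02638 M of B.
Step 2:
                  B         J         G         M
  init       0.1055    0.1677     3.068     1.443
  Δ        -0.02481  -0.00827   0.00827   0.00827
  eq        0.08064    0.1595     3.076     1.451
  solve Keq expr → x = 0.00827; check Q = 5.3390e+04
Then change container volume by factor 1.25 (V_new/V_old).
Step 3:
                  B         J         G         M
  init      0.06451    0.1276     2.461     1.161
  Δ         0.00963   0.00321  -0.00321  -0.00321
  eq        0.07414    0.1308     2.458     1.158
  solve Keq expr → x = -0.00321; check Q = 5.3390e+04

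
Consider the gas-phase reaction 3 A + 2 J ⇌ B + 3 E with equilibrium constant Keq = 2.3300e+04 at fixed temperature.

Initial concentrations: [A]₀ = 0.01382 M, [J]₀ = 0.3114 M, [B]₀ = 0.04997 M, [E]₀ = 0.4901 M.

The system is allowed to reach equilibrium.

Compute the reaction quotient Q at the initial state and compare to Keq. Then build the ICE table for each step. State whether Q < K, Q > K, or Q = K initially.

Q₀ = 2.2983e+04 vs Keq = 2.3300e+04 ⇒ Q<K, forward
Step 1:
                  A         J         B         E
  init      0.01382    0.3114   0.04997    0.4901
  Δ       -5.8434e-05 -3.8956e-05 1.9478e-05 5.8434e-05
  eq        0.01376    0.3114   0.04999    0.4902
  solve Keq expr → x = 1.9478e-05; check Q = 2.3300e+04

Q₀ = 2.2983e+04; Q < K (proceeds forward)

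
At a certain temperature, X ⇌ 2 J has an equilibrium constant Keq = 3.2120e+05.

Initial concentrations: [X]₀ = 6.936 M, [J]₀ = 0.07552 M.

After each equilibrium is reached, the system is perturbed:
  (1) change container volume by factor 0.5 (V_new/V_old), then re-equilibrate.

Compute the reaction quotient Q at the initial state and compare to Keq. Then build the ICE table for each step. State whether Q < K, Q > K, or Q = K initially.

Q₀ = 8.2227e-04 vs Keq = 3.2120e+05 ⇒ Q<K, forward
Step 1:
                  X         J
  I           6.936   0.07552
  C          -6.935     13.87
  E       6.0554e-04     13.95
  solve Keq expr → x = 6.935; check Q = 3.2120e+05
Then change container volume by factor 0.5 (V_new/V_old).
Step 2:
                  X         J
  I        0.001211     27.89
  C        0.001211 -0.002421
  E        0.002422     27.89
  solve Keq expr → x = -0.001211; check Q = 3.2120e+05

Q₀ = 8.2227e-04; Q < K (proceeds forward)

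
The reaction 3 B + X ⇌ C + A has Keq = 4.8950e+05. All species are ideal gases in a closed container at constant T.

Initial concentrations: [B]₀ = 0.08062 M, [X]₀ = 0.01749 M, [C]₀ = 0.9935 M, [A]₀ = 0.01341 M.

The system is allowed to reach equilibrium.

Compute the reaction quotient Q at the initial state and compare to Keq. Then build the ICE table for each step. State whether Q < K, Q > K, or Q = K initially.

Q₀ = 1454; Q < K (proceeds forward)

Q₀ = 1454 vs Keq = 4.8950e+05 ⇒ Q<K, forward
Step 1:
                    B           X           C           A
  init        0.08062     0.01749      0.9935     0.01341
  Δ          -0.04749    -0.01583     0.01583     0.01583
  eq          0.03313    0.001659       1.009     0.02924
  solve Keq expr → x = 0.01583; check Q = 4.8950e+05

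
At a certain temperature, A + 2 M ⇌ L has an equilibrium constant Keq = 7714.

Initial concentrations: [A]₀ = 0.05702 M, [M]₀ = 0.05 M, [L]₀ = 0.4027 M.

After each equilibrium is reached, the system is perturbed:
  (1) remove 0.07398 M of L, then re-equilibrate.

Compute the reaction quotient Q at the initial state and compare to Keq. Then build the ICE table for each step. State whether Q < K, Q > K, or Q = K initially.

Q₀ = 2825; Q < K (proceeds forward)

Q₀ = 2825 vs Keq = 7714 ⇒ Q<K, forward
Step 1:
                  A         M         L
  init      0.05702      0.05    0.4027
  Δ       -0.008439  -0.01688  0.008439
  eq        0.04858   0.03312    0.4111
  solve Keq expr → x = 0.008439; check Q = 7714
Then remove 0.07398 M of L.
Step 2:
                  A         M         L
  init      0.04858   0.03312    0.3372
  Δ       -0.001325  -0.00265  0.001325
  eq        0.04726   0.03047    0.3385
  solve Keq expr → x = 0.001325; check Q = 7714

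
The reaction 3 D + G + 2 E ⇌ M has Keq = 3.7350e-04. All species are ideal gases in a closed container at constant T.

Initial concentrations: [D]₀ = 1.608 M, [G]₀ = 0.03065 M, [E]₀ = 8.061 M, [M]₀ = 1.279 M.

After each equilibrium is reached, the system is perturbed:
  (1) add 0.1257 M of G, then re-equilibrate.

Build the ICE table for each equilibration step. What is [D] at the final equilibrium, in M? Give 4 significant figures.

[D]_eq = 3.233 M

Q₀ = 0.1545 vs Keq = 3.7350e-04 ⇒ Q>K, reverse
Step 1:
                    D           G           E           M
  init          1.608     0.03065       8.061       1.279
  Δ              1.72      0.5735       1.147     -0.5735
  eq            3.328      0.6041       9.208      0.7055
  solve Keq expr → x = -0.5735; check Q = 3.7350e-04
Then add 0.1257 M of G.
Step 2:
                    D           G           E           M
  init          3.328      0.7298       9.208      0.7055
  Δ          -0.09504    -0.03168    -0.06336     0.03168
  eq            3.233      0.6982       9.145      0.7372
  solve Keq expr → x = 0.03168; check Q = 3.7350e-04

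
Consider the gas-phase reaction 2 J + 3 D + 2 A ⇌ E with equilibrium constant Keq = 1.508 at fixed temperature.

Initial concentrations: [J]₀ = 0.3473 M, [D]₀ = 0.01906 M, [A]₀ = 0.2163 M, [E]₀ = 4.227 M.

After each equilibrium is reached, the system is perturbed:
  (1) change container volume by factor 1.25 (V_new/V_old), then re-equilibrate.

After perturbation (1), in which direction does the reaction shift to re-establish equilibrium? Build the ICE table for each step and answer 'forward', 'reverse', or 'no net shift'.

Direction: reverse

Q₀ = 1.0818e+08 vs Keq = 1.508 ⇒ Q>K, reverse
Step 1:
                  J         D         A         E
  init       0.3473   0.01906    0.2163     4.227
  Δ           0.804     1.206     0.804    -0.402
  eq          1.151     1.225      1.02     3.825
  solve Keq expr → x = -0.402; check Q = 1.508
Then change container volume by factor 1.25 (V_new/V_old).
Step 2:
                  J         D         A         E
  init        0.921      0.98    0.8162      3.06
  Δ           0.157    0.2355     0.157  -0.07851
  eq          1.078     1.216    0.9732     2.981
  solve Keq expr → x = -0.07851; check Q = 1.508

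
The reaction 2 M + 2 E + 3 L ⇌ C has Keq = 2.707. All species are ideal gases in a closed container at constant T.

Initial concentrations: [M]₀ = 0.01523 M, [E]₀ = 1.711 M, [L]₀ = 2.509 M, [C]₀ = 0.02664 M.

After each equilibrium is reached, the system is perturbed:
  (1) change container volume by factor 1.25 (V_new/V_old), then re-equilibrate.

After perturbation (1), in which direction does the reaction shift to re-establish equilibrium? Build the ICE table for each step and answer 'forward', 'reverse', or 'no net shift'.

Q₀ = 2.484 vs Keq = 2.707 ⇒ Q<K, forward
Step 1:
                    M           E           L           C
  init        0.01523       1.711       2.509     0.02664
  Δ       -5.5351e-04 -5.5351e-04 -8.3026e-04  2.7675e-04
  eq          0.01468        1.71       2.508     0.02692
  solve Keq expr → x = 2.7675e-04; check Q = 2.707
Then change container volume by factor 1.25 (V_new/V_old).
Step 2:
                    M           E           L           C
  init        0.01174       1.368       2.007     0.02153
  Δ          0.008488    0.008488     0.01273   -0.004244
  eq          0.02023       1.377       2.019     0.01729
  solve Keq expr → x = -0.004244; check Q = 2.707

Direction: reverse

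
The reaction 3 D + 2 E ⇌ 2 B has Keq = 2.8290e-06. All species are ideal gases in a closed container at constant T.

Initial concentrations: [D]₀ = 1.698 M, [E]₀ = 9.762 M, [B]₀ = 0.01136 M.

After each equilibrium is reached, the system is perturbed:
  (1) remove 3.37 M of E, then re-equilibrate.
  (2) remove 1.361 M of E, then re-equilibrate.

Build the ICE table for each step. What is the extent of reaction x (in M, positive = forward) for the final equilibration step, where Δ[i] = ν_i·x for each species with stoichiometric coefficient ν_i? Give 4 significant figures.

Q₀ = 2.7661e-07 vs Keq = 2.8290e-06 ⇒ Q<K, forward
Step 1:
                   D          E          B
  Initial      1.698      9.762    0.01136
  Change    -0.03562   -0.02375    0.02375
  Equil        1.662      9.738    0.03511
  solve Keq expr → x = 0.01187; check Q = 2.8290e-06
Then remove 3.37 M of E.
Step 2:
                   D          E          B
  Initial      1.662      6.368    0.03511
  Change     0.01761    0.01174   -0.01174
  Equil         1.68       6.38    0.02337
  solve Keq expr → x = -0.00587; check Q = 2.8290e-06
Then remove 1.361 M of E.
Step 3:
                   D          E          B
  Initial       1.68      5.019    0.02337
  Change    0.007271   0.004847  -0.004847
  Equil        1.687      5.024    0.01852
  solve Keq expr → x = -0.002424; check Q = 2.8290e-06

x = -0.002424 M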